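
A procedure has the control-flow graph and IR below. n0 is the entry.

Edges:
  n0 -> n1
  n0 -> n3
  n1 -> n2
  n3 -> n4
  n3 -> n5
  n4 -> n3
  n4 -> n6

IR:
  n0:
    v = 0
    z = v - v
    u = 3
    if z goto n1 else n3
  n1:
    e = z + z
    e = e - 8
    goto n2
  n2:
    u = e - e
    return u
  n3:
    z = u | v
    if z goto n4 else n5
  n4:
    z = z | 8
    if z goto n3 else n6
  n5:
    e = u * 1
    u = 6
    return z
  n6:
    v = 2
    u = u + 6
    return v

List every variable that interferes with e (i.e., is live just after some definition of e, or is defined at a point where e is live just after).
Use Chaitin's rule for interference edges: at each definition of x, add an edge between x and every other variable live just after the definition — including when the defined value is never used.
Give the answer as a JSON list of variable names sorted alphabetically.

Block summaries:
  n0 def {u,v,z} use ∅
  n1 def {e} use {z}
  n2 def {u} use {e}
  n3 def {z} use {u,v}
  n4 def {z} use {z}
  n5 def {e,u} use {u,z}
  n6 def {u,v} use {u}

Liveness:
  n0: in=∅ out={u,v,z}
  n1: in={z} out={e}
  n2: in={e} out=∅
  n3: in={u,v} out={u,v,z}
  n4: in={u,v,z} out={u,v}
  n5: in={u,z} out=∅
  n6: in={u} out=∅

Conflict graph:
  e — {z}
  u — {v,z}
  v — {u,z}
  z — {e,u,v}

N(e) = ["z"]

Answer: ["z"]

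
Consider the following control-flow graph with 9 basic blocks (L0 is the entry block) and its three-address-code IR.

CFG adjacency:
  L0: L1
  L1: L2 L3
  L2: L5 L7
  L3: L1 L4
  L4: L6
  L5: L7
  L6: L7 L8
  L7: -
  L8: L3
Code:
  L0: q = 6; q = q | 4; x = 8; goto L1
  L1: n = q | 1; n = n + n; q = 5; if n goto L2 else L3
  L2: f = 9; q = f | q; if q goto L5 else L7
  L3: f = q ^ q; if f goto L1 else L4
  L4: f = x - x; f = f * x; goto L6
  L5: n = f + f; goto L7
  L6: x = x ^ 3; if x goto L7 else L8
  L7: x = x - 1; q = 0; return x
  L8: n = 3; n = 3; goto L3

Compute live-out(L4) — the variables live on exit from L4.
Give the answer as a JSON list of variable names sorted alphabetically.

Block summaries:
  L0: {q,x} / ∅
  L1: {n,q} / {q}
  L2: {f,q} / {q}
  L3: {f} / {q}
  L4: {f} / {x}
  L5: {n} / {f}
  L6: {x} / {x}
  L7: {q,x} / {x}
  L8: {n} / ∅

Liveness:
  L0: in=∅ out={q,x}
  L1: in={q,x} out={q,x}
  L2: in={q,x} out={f,x}
  L3: in={q,x} out={q,x}
  L4: in={q,x} out={q,x}
  L5: in={f,x} out={x}
  L6: in={q,x} out={q,x}
  L7: in={x} out=∅
  L8: in={q,x} out={q,x}

live-out(L4) = ["q", "x"]

Answer: ["q", "x"]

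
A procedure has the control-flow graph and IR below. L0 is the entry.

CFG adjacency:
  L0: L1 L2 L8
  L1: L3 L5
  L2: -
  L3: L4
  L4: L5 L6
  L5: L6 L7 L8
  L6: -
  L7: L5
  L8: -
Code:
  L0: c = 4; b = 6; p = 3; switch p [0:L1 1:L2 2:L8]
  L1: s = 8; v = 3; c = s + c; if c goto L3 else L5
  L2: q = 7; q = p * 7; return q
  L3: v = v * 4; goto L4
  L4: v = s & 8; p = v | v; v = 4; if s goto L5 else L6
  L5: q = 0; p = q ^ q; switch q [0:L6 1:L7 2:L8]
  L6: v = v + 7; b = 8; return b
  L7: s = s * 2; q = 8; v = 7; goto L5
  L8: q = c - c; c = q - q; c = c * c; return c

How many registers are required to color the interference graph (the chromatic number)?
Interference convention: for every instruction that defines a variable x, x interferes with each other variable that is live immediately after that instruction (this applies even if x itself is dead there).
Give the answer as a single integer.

Answer: 5

Derivation:
def/use:
  L0 def {b,c,p} use ∅
  L1 def {c,s,v} use {c}
  L2 def {q} use {p}
  L3 def {v} use {v}
  L4 def {p,v} use {s}
  L5 def {p,q} use ∅
  L6 def {b,v} use {v}
  L7 def {q,s,v} use {s}
  L8 def {c,q} use {c}

Liveness:
  L0 li=∅ lo={c,p}
  L1 li={c} lo={c,s,v}
  L2 li={p} lo=∅
  L3 li={c,s,v} lo={c,s}
  L4 li={c,s} lo={c,s,v}
  L5 li={c,s,v} lo={c,s,v}
  L6 li={v} lo=∅
  L7 li={c,s} lo={c,s,v}
  L8 li={c} lo=∅

Interfere edges:
  b — {c}
  c — {b,p,q,s,v}
  p — {c,q,s,v}
  q — {c,p,s,v}
  s — {c,p,q,v}
  v — {c,p,q,s}

Chromatic number:
  clique {c,p,q,s,v} ⇒ need ≥ 5
  5-colouring: R0={c}  R1={b,p}  R2={q}  R3={s}  R4={v}
  χ = 5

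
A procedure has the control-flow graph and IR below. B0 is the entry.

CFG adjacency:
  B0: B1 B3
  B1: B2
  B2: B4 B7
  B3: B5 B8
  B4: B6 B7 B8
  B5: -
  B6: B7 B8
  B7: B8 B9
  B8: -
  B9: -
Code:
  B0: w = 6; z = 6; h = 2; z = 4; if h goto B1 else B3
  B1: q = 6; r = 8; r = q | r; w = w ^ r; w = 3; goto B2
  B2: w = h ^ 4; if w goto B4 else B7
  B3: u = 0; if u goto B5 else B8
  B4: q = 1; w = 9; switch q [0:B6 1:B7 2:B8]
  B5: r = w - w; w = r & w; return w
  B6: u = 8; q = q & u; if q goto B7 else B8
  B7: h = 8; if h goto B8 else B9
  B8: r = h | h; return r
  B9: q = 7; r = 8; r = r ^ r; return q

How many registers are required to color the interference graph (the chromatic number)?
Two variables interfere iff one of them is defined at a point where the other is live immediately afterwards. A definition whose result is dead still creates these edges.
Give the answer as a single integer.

Block summaries:
  B0 def {h,w,z} use ∅
  B1 def {q,r,w} use {w}
  B2 def {w} use {h}
  B3 def {u} use ∅
  B4 def {q,w} use ∅
  B5 def {r,w} use {w}
  B6 def {q,u} use {q}
  B7 def {h} use ∅
  B8 def {r} use {h}
  B9 def {q,r} use ∅

Liveness:
  live B0: ∅→{h,w}
  live B1: {h,w}→{h}
  live B2: {h}→{h}
  live B3: {h,w}→{h,w}
  live B4: {h}→{h,q}
  live B5: {w}→∅
  live B6: {h,q}→{h}
  live B7: ∅→{h}
  live B8: {h}→∅
  live B9: ∅→∅

Conflict graph:
  h: {q,r,u,w,z}
  q: {h,r,u,w}
  r: {h,q,w}
  u: {h,q,w}
  w: {h,q,r,u,z}
  z: {h,w}

Chromatic number:
  lower bound: {h,q,r,w} mutually conflict ⇒ χ ≥ 4
  assign h→r0 q→r2 r→r3 u→r3 w→r1 z→r2 — no edge inside a register ⇒ χ ≤ 4
  χ = 4

Answer: 4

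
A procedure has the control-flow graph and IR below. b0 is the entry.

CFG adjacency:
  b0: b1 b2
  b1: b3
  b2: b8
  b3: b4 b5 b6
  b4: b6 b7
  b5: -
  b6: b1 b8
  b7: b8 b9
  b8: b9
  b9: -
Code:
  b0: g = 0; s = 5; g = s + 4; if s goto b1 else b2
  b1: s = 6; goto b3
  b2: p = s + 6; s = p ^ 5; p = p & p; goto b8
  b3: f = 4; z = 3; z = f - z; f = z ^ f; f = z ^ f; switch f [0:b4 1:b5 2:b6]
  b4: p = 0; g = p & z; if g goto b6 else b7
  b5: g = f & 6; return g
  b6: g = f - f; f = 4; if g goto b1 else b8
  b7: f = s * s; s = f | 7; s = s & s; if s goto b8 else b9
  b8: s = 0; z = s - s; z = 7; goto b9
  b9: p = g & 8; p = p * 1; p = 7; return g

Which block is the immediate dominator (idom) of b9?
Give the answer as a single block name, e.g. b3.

idom tree: b1←b0 b2←b0 b3←b1 b4←b3 b5←b3 b6←b3 b7←b4 b8←b0 b9←b0
Join-block Dom:
  b1: preds {b0,b6}: {b0} ∩ {b0,b1,b3,b6} = {b0}; idom=b0
  b6: preds {b3,b4}: {b0,b1,b3} ∩ {b0,b1,b3,b4} = {b0,b1,b3}; idom=b3
  b8: preds {b2,b6,b7}: {b0,b2} ∩ {b0,b1,b3,b6} ∩ {b0,b1,b3,b4,b7} = {b0}; idom=b0
  b9: preds {b7,b8}: {b0,b1,b3,b4,b7} ∩ {b0,b8} = {b0}; idom=b0

idom(b9) = b0

Answer: b0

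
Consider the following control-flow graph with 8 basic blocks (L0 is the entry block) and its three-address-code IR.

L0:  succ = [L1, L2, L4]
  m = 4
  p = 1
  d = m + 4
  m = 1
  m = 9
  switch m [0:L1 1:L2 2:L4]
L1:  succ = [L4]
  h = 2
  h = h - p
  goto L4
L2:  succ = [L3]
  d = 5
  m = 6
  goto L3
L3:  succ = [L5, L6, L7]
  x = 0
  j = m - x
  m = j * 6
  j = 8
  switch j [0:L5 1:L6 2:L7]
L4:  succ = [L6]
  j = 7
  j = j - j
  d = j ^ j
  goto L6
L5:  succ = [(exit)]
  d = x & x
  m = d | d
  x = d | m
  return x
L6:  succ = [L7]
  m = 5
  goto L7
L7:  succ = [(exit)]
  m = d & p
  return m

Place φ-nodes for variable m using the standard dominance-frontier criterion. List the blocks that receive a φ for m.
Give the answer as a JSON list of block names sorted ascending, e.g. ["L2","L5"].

idom tree: L1←L0 L2←L0 L3←L2 L4←L0 L5←L3 L6←L0 L7←L0
Join-block Dom:
  L4: preds {L0,L1}: {L0} ∩ {L0,L1} = {L0}; idom=L0
  L6: preds {L3,L4}: {L0,L2,L3} ∩ {L0,L4} = {L0}; idom=L0
  L7: preds {L3,L6}: {L0,L2,L3} ∩ {L0,L6} = {L0}; idom=L0

DF walk-up:
  L4←L0: walk · to L0
  L4←L1: walk L1 to L0
  L6←L3: walk L3→L2 to L0
  L6←L4: walk L4 to L0
  L7←L3: walk L3→L2 to L0
  L7←L6: walk L6 to L0
  DF(L0)=∅
  DF(L1)={L4}
  DF(L2)={L6,L7}
  DF(L3)={L6,L7}
  DF(L4)={L6}
  DF(L5)=∅
  DF(L6)={L7}
  DF(L7)=∅

φ for m: defs {L0,L2,L3,L5,L6,L7}
  DF⁺ = {L6,L7}

Answer: ["L6", "L7"]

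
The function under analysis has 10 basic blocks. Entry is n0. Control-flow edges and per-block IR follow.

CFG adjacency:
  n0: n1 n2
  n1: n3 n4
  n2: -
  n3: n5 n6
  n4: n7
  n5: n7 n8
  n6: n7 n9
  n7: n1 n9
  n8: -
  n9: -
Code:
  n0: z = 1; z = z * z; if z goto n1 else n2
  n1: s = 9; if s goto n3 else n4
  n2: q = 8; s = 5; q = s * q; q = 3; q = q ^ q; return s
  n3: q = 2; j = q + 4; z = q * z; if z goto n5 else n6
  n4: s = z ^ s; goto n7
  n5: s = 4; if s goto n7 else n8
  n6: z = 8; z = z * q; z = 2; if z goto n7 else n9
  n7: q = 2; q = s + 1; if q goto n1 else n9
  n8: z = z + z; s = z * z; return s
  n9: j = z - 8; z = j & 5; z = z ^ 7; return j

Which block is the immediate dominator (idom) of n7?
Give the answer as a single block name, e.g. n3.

idom tree: n1←n0 n2←n0 n3←n1 n4←n1 n5←n3 n6←n3 n7←n1 n8←n5 n9←n1
Join-block Dom:
  n1: preds {n0,n7}: {n0} ∩ {n0,n1,n7} = {n0}; idom=n0
  n7: preds {n4,n5,n6}: {n0,n1,n4} ∩ {n0,n1,n3,n5} ∩ {n0,n1,n3,n6} = {n0,n1}; idom=n1
  n9: preds {n6,n7}: {n0,n1,n3,n6} ∩ {n0,n1,n7} = {n0,n1}; idom=n1

idom(n7) = n1

Answer: n1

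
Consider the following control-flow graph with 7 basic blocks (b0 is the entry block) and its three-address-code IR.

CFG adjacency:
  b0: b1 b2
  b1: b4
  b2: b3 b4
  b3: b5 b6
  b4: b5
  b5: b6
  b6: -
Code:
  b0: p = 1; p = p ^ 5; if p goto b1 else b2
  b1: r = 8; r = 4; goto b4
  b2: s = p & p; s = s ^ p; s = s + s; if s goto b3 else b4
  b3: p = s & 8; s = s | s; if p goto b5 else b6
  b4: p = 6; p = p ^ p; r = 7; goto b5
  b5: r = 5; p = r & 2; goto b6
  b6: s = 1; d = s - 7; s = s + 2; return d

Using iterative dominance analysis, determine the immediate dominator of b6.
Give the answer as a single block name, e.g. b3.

idom tree: b1←b0 b2←b0 b3←b2 b4←b0 b5←b0 b6←b0
Dom at joins:
  b4: preds {b1,b2}: {b0,b1} ∩ {b0,b2} = {b0}; idom=b0
  b5: preds {b3,b4}: {b0,b2,b3} ∩ {b0,b4} = {b0}; idom=b0
  b6: preds {b3,b5}: {b0,b2,b3} ∩ {b0,b5} = {b0}; idom=b0

idom(b6) = b0

Answer: b0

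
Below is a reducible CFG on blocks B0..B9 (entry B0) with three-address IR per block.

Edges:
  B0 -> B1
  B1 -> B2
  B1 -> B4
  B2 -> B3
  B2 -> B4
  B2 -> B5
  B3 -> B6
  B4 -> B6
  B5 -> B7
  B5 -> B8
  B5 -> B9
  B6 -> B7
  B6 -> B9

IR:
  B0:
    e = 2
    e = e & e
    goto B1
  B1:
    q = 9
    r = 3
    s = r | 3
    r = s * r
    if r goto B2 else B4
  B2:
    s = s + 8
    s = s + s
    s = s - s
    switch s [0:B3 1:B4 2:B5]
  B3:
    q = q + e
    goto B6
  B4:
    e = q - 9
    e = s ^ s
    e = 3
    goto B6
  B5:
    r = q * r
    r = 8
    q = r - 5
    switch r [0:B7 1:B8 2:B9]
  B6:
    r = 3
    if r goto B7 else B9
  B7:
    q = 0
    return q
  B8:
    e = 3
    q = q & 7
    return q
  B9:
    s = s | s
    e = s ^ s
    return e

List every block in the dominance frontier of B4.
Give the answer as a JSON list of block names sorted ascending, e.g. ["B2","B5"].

idom tree: B1←B0 B2←B1 B3←B2 B4←B1 B5←B2 B6←B1 B7←B1 B8←B5 B9←B1
Dom at joins:
  B4: preds {B1,B2}: {B0,B1} ∩ {B0,B1,B2} = {B0,B1}; idom=B1
  B6: preds {B3,B4}: {B0,B1,B2,B3} ∩ {B0,B1,B4} = {B0,B1}; idom=B1
  B7: preds {B5,B6}: {B0,B1,B2,B5} ∩ {B0,B1,B6} = {B0,B1}; idom=B1
  B9: preds {B5,B6}: {B0,B1,B2,B5} ∩ {B0,B1,B6} = {B0,B1}; idom=B1

DF walk-up:
  join B4 pred B1: · stop@B1
  join B4 pred B2: B2 stop@B1
  join B6 pred B3: B3→B2 stop@B1
  join B6 pred B4: B4 stop@B1
  join B7 pred B5: B5→B2 stop@B1
  join B7 pred B6: B6 stop@B1
  join B9 pred B5: B5→B2 stop@B1
  join B9 pred B6: B6 stop@B1
  B0 → ∅
  B1 → ∅
  B2 → {B4,B6,B7,B9}
  B3 → {B6}
  B4 → {B6}
  B5 → {B7,B9}
  B6 → {B7,B9}
  B7 → ∅
  B8 → ∅
  B9 → ∅

DF(B4) = ["B6"]

Answer: ["B6"]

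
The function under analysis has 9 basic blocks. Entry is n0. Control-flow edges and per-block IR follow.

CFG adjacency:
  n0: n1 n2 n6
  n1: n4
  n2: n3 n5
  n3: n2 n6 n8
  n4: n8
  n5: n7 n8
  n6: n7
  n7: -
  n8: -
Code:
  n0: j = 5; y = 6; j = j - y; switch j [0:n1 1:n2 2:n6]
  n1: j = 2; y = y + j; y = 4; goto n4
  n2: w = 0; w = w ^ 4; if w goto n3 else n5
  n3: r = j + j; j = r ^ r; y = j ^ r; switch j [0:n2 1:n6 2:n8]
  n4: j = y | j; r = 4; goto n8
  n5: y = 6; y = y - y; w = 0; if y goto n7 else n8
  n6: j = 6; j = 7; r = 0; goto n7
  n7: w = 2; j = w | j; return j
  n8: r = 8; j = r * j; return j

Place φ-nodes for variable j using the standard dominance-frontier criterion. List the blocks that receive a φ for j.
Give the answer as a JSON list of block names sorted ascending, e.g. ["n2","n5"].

Answer: ["n2", "n6", "n7", "n8"]

Derivation:
idom tree: n1←n0 n2←n0 n3←n2 n4←n1 n5←n2 n6←n0 n7←n0 n8←n0
Join-block Dom:
  n2: preds {n0,n3}: {n0} ∩ {n0,n2,n3} = {n0}; idom=n0
  n6: preds {n0,n3}: {n0} ∩ {n0,n2,n3} = {n0}; idom=n0
  n7: preds {n5,n6}: {n0,n2,n5} ∩ {n0,n6} = {n0}; idom=n0
  n8: preds {n3,n4,n5}: {n0,n2,n3} ∩ {n0,n1,n4} ∩ {n0,n2,n5} = {n0}; idom=n0

DF walk-up:
  join n2 pred n0: · stop@n0
  join n2 pred n3: n3→n2 stop@n0
  join n6 pred n0: · stop@n0
  join n6 pred n3: n3→n2 stop@n0
  join n7 pred n5: n5→n2 stop@n0
  join n7 pred n6: n6 stop@n0
  join n8 pred n3: n3→n2 stop@n0
  join n8 pred n4: n4→n1 stop@n0
  join n8 pred n5: n5→n2 stop@n0
  n0: DF=∅
  n1: DF={n8}
  n2: DF={n2,n6,n7,n8}
  n3: DF={n2,n6,n8}
  n4: DF={n8}
  n5: DF={n7,n8}
  n6: DF={n7}
  n7: DF=∅
  n8: DF=∅

φ for j: defs {n0,n1,n3,n4,n6,n7,n8}
  DF⁺ = {n2,n6,n7,n8}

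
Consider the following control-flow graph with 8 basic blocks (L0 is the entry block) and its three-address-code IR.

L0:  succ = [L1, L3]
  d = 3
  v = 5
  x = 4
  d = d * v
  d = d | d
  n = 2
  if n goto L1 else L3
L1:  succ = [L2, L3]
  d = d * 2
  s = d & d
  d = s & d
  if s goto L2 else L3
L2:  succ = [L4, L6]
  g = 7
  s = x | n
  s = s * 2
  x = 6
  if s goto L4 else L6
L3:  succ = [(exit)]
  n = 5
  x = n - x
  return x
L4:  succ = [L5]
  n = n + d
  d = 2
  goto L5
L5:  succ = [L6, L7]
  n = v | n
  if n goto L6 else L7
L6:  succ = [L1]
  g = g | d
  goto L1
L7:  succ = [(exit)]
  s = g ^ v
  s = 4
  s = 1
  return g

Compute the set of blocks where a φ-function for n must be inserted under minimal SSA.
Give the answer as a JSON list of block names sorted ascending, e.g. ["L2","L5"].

idom tree: L1←L0 L2←L1 L3←L0 L4←L2 L5←L4 L6←L2 L7←L5
Dom at joins:
  L1: preds {L0,L6}: {L0} ∩ {L0,L1,L2,L6} = {L0}; idom=L0
  L3: preds {L0,L1}: {L0} ∩ {L0,L1} = {L0}; idom=L0
  L6: preds {L2,L5}: {L0,L1,L2} ∩ {L0,L1,L2,L4,L5} = {L0,L1,L2}; idom=L2

DF derivation:
  L1←L0: walk · to L0
  L1←L6: walk L6→L2→L1 to L0
  L3←L0: walk · to L0
  L3←L1: walk L1 to L0
  L6←L2: walk · to L2
  L6←L5: walk L5→L4 to L2
  L0 → ∅
  L1 → {L1,L3}
  L2 → {L1}
  L3 → ∅
  L4 → {L6}
  L5 → {L6}
  L6 → {L1}
  L7 → ∅

φ for n: defs {L0,L3,L4,L5}
  DF⁺ = {L1,L3,L6}

Answer: ["L1", "L3", "L6"]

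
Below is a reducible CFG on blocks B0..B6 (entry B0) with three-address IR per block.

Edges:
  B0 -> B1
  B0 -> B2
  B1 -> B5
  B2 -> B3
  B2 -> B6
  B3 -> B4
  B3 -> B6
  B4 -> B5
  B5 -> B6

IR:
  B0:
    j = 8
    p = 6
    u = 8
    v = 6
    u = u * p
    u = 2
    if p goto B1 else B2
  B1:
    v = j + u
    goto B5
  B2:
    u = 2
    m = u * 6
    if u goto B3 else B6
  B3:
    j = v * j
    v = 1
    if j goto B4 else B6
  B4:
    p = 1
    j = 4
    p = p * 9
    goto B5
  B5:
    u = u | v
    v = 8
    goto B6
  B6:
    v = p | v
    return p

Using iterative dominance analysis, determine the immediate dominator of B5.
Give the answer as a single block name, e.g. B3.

Answer: B0

Derivation:
idom tree: B1←B0 B2←B0 B3←B2 B4←B3 B5←B0 B6←B0
Join-block Dom:
  B5: preds {B1,B4}: {B0,B1} ∩ {B0,B2,B3,B4} = {B0}; idom=B0
  B6: preds {B2,B3,B5}: {B0,B2} ∩ {B0,B2,B3} ∩ {B0,B5} = {B0}; idom=B0

idom(B5) = B0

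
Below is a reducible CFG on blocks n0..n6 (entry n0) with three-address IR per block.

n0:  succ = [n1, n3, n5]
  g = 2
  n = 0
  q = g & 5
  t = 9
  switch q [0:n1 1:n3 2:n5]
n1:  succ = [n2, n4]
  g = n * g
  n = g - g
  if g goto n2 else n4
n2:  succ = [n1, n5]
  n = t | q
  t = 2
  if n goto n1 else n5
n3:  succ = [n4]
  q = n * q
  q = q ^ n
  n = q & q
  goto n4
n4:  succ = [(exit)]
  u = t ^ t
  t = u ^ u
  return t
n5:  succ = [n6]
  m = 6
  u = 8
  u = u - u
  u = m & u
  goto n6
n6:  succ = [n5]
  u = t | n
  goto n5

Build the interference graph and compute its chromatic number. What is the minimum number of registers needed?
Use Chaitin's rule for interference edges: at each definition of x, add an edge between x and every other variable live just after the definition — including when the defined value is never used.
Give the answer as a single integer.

Answer: 4

Working:
Per-block:
  n0: {g,n,q,t} / ∅
  n1: {g,n} / {g,n}
  n2: {n,t} / {q,t}
  n3: {n,q} / {n,q}
  n4: {t,u} / {t}
  n5: {m,u} / ∅
  n6: {u} / {n,t}

Liveness:
  n0: in=∅ out={g,n,q,t}
  n1: in={g,n,q,t} out={g,q,t}
  n2: in={g,q,t} out={g,n,q,t}
  n3: in={n,q,t} out={t}
  n4: in={t} out=∅
  n5: in={n,t} out={n,t}
  n6: in={n,t} out={n,t}

Interference:
  g — {n,q,t}
  m — {n,t,u}
  n — {g,m,q,t,u}
  q — {g,n,t}
  t — {g,m,n,q,u}
  u — {m,n,t}

Colouring:
  clique {g,n,q,t} ⇒ need ≥ 4
  assign g→c2 m→c2 n→c0 q→c3 t→c1 u→c3 — no edge inside a register ⇒ χ ≤ 4
  χ = 4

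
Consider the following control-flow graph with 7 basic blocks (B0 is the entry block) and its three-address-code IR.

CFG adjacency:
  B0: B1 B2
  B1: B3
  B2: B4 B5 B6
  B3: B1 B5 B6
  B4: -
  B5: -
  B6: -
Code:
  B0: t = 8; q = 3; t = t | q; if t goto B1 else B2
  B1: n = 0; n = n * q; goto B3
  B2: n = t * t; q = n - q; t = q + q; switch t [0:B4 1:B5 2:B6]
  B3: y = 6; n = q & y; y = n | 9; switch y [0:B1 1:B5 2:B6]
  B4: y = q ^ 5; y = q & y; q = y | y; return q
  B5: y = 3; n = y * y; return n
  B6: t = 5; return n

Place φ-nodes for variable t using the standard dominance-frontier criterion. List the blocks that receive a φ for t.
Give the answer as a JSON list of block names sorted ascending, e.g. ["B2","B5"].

idom tree: B1←B0 B2←B0 B3←B1 B4←B2 B5←B0 B6←B0
Dom∩ at merges:
  B1: preds {B0,B3}: {B0} ∩ {B0,B1,B3} = {B0}; idom=B0
  B5: preds {B2,B3}: {B0,B2} ∩ {B0,B1,B3} = {B0}; idom=B0
  B6: preds {B2,B3}: {B0,B2} ∩ {B0,B1,B3} = {B0}; idom=B0

DF walk-up:
  join B1 pred B0: · stop@B0
  join B1 pred B3: B3→B1 stop@B0
  join B5 pred B2: B2 stop@B0
  join B5 pred B3: B3→B1 stop@B0
  join B6 pred B2: B2 stop@B0
  join B6 pred B3: B3→B1 stop@B0
  B0: DF=∅
  B1: DF={B1,B5,B6}
  B2: DF={B5,B6}
  B3: DF={B1,B5,B6}
  B4: DF=∅
  B5: DF=∅
  B6: DF=∅

φ for t: defs {B0,B2,B6}
  DF⁺ = {B5,B6}

Answer: ["B5", "B6"]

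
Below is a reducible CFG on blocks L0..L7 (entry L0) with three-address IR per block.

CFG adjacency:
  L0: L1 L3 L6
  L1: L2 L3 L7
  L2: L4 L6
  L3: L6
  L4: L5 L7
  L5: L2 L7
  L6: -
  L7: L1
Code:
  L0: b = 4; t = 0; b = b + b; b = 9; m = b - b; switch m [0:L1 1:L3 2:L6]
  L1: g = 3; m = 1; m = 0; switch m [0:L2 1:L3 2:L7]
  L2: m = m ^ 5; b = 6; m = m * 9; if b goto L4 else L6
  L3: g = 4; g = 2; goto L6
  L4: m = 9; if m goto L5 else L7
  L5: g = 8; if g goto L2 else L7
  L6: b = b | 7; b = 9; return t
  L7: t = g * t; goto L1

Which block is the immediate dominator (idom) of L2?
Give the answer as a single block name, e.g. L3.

idom tree: L1←L0 L2←L1 L3←L0 L4←L2 L5←L4 L6←L0 L7←L1
Join-block Dom:
  L1: preds {L0,L7}: {L0} ∩ {L0,L1,L7} = {L0}; idom=L0
  L2: preds {L1,L5}: {L0,L1} ∩ {L0,L1,L2,L4,L5} = {L0,L1}; idom=L1
  L3: preds {L0,L1}: {L0} ∩ {L0,L1} = {L0}; idom=L0
  L6: preds {L0,L2,L3}: {L0} ∩ {L0,L1,L2} ∩ {L0,L3} = {L0}; idom=L0
  L7: preds {L1,L4,L5}: {L0,L1} ∩ {L0,L1,L2,L4} ∩ {L0,L1,L2,L4,L5} = {L0,L1}; idom=L1

idom(L2) = L1

Answer: L1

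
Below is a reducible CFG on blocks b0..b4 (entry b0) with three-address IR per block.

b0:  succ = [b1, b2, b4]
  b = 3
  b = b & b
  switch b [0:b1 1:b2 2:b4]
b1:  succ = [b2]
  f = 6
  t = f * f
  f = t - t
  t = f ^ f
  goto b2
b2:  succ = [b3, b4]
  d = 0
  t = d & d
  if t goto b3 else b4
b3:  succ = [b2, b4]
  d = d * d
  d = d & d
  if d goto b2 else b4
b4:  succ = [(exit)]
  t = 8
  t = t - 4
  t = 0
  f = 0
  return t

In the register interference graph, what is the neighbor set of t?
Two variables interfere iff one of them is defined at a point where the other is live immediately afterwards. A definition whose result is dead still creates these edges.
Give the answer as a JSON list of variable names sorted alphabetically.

Answer: ["d", "f"]

Analysis:
def/use:
  b0: def={b} ue=∅
  b1: def={f,t} ue=∅
  b2: def={d,t} ue=∅
  b3: def={d} ue={d}
  b4: def={f,t} ue=∅

Liveness:
  b0 li=∅ lo=∅
  b1 li=∅ lo=∅
  b2 li=∅ lo={d}
  b3 li={d} lo=∅
  b4 li=∅ lo=∅

Conflict graph:
  b: ∅
  d: {t}
  f: {t}
  t: {d,f}

N(t) = ["d", "f"]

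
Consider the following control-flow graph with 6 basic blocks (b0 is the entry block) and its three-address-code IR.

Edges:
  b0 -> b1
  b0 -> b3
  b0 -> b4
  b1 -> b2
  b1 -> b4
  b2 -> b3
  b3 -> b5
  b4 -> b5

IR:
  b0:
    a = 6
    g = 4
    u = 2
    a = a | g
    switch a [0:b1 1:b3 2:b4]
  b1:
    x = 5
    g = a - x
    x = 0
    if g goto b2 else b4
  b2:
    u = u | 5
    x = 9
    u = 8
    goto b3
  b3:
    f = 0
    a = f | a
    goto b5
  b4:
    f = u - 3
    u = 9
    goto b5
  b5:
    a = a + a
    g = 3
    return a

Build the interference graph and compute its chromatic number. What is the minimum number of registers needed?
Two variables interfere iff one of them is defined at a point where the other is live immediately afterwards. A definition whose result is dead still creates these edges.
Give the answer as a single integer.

Per-block:
  b0 def {a,g,u} use ∅
  b1 def {g,x} use {a}
  b2 def {u,x} use {u}
  b3 def {a,f} use {a}
  b4 def {f,u} use {u}
  b5 def {a,g} use {a}

Liveness:
  b0: in=∅ out={a,u}
  b1: in={a,u} out={a,u}
  b2: in={a,u} out={a}
  b3: in={a} out={a}
  b4: in={a,u} out={a}
  b5: in={a} out=∅

Interference:
  a — {f,g,u,x}
  f — {a}
  g — {a,u,x}
  u — {a,g,x}
  x — {a,g,u}

Chromatic number:
  lower bound: {a,g,u,x} mutually conflict ⇒ χ ≥ 4
  4-colouring: c0={a}  c1={f,g}  c2={u}  c3={x}
  χ = 4

Answer: 4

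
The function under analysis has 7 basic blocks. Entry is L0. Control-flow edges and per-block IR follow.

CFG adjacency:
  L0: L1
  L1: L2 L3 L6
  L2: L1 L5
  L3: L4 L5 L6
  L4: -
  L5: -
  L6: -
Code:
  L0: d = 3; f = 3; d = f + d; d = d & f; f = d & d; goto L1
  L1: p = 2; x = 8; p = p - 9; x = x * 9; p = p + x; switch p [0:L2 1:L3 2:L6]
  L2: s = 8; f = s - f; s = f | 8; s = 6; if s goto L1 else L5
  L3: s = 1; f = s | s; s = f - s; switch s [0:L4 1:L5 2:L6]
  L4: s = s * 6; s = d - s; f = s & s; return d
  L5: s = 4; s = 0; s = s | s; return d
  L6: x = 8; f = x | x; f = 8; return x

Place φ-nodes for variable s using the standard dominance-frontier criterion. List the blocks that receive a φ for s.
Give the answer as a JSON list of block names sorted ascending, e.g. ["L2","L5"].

idom tree: L1←L0 L2←L1 L3←L1 L4←L3 L5←L1 L6←L1
Join-block Dom:
  L1: preds {L0,L2}: {L0} ∩ {L0,L1,L2} = {L0}; idom=L0
  L5: preds {L2,L3}: {L0,L1,L2} ∩ {L0,L1,L3} = {L0,L1}; idom=L1
  L6: preds {L1,L3}: {L0,L1} ∩ {L0,L1,L3} = {L0,L1}; idom=L1

Frontier:
  join L1 pred L0: · stop@L0
  join L1 pred L2: L2→L1 stop@L0
  join L5 pred L2: L2 stop@L1
  join L5 pred L3: L3 stop@L1
  join L6 pred L1: · stop@L1
  join L6 pred L3: L3 stop@L1
  L0 → ∅
  L1 → {L1}
  L2 → {L1,L5}
  L3 → {L5,L6}
  L4 → ∅
  L5 → ∅
  L6 → ∅

φ for s: defs {L2,L3,L4,L5}
  DF⁺ = {L1,L5,L6}

Answer: ["L1", "L5", "L6"]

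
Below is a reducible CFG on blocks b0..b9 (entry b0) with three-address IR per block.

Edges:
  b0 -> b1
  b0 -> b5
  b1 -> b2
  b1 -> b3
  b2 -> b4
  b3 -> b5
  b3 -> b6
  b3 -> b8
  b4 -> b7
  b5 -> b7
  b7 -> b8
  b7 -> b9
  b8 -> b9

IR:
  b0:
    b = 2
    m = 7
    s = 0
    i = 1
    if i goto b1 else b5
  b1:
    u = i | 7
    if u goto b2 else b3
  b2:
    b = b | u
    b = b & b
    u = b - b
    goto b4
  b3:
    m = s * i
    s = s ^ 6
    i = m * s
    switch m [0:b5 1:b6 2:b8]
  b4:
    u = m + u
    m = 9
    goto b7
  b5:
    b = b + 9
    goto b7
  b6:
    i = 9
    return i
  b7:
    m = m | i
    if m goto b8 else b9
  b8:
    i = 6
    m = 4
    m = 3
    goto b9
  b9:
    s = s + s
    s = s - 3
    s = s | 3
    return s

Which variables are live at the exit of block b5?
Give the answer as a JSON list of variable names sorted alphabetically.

Answer: ["i", "m", "s"]

Analysis:
Per-block:
  b0: def={b,i,m,s} ue=∅
  b1: def={u} ue={i}
  b2: def={b,u} ue={b,u}
  b3: def={i,m,s} ue={i,s}
  b4: def={m,u} ue={m,u}
  b5: def={b} ue={b}
  b6: def={i} ue=∅
  b7: def={m} ue={i,m}
  b8: def={i,m} ue=∅
  b9: def={s} ue={s}

Backward fixpoint:
  b0 li=∅ lo={b,i,m,s}
  b1 li={b,i,m,s} lo={b,i,m,s,u}
  b2 li={b,i,m,s,u} lo={i,m,s,u}
  b3 li={b,i,s} lo={b,i,m,s}
  b4 li={i,m,s,u} lo={i,m,s}
  b5 li={b,i,m,s} lo={i,m,s}
  b6 li=∅ lo=∅
  b7 li={i,m,s} lo={s}
  b8 li={s} lo={s}
  b9 li={s} lo=∅

live-out(b5) = ["i", "m", "s"]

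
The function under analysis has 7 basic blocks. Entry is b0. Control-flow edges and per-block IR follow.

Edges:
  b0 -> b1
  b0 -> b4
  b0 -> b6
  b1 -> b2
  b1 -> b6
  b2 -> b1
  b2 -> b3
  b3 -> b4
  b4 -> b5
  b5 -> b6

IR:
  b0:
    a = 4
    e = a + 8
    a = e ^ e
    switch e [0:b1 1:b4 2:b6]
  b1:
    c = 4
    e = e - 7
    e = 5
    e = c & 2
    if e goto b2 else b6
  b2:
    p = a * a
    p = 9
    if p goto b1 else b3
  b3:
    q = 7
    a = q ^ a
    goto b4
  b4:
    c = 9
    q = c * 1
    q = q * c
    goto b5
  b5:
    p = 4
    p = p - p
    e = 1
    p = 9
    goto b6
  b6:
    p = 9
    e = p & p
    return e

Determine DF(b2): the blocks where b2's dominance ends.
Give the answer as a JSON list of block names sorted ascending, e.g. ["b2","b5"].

idom tree: b1←b0 b2←b1 b3←b2 b4←b0 b5←b4 b6←b0
Join-block Dom:
  b1: preds {b0,b2}: {b0} ∩ {b0,b1,b2} = {b0}; idom=b0
  b4: preds {b0,b3}: {b0} ∩ {b0,b1,b2,b3} = {b0}; idom=b0
  b6: preds {b0,b1,b5}: {b0} ∩ {b0,b1} ∩ {b0,b4,b5} = {b0}; idom=b0

DF derivation:
  join b1 pred b0: · stop@b0
  join b1 pred b2: b2→b1 stop@b0
  join b4 pred b0: · stop@b0
  join b4 pred b3: b3→b2→b1 stop@b0
  join b6 pred b0: · stop@b0
  join b6 pred b1: b1 stop@b0
  join b6 pred b5: b5→b4 stop@b0
  DF(b0)=∅
  DF(b1)={b1,b4,b6}
  DF(b2)={b1,b4}
  DF(b3)={b4}
  DF(b4)={b6}
  DF(b5)={b6}
  DF(b6)=∅

DF(b2) = ["b1", "b4"]

Answer: ["b1", "b4"]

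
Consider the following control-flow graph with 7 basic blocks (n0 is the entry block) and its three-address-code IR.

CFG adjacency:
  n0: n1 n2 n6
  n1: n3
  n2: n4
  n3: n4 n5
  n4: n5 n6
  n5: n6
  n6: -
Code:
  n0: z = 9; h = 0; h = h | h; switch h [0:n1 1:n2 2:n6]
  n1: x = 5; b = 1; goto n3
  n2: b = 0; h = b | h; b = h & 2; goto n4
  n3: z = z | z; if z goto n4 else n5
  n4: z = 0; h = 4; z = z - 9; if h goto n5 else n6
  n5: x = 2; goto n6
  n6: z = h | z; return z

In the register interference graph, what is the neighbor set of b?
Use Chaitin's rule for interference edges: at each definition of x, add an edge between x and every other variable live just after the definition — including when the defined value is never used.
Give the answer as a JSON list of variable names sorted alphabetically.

def/use:
  n0: {h,z} / ∅
  n1: {b,x} / ∅
  n2: {b,h} / {h}
  n3: {z} / {z}
  n4: {h,z} / ∅
  n5: {x} / ∅
  n6: {z} / {h,z}

Live sets:
  n0 li=∅ lo={h,z}
  n1 li={h,z} lo={h,z}
  n2 li={h} lo=∅
  n3 li={h,z} lo={h,z}
  n4 li=∅ lo={h,z}
  n5 li={h,z} lo={h,z}
  n6 li={h,z} lo=∅

Interference:
  b↔{h,z}
  h↔{b,x,z}
  x↔{h,z}
  z↔{b,h,x}

N(b) = ["h", "z"]

Answer: ["h", "z"]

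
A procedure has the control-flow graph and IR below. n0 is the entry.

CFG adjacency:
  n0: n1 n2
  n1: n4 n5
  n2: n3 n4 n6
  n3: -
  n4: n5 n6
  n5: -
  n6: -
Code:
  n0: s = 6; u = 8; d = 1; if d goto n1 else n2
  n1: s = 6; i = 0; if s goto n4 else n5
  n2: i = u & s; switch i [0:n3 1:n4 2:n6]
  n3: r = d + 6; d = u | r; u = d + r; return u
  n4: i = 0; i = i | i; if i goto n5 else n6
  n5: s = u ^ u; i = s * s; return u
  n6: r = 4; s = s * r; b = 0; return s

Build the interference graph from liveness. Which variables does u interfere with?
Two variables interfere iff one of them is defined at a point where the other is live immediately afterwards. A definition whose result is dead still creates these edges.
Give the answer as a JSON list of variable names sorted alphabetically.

Answer: ["d", "i", "r", "s"]

Analysis:
def/use:
  n0: def={d,s,u} ue=∅
  n1: def={i,s} ue=∅
  n2: def={i} ue={s,u}
  n3: def={d,r,u} ue={d,u}
  n4: def={i} ue=∅
  n5: def={i,s} ue={u}
  n6: def={b,r,s} ue={s}

Live sets:
  n0: in=∅ out={d,s,u}
  n1: in={u} out={s,u}
  n2: in={d,s,u} out={d,s,u}
  n3: in={d,u} out=∅
  n4: in={s,u} out={s,u}
  n5: in={u} out=∅
  n6: in={s} out=∅

Interference:
  b: {s}
  d: {i,r,s,u}
  i: {d,s,u}
  r: {d,s,u}
  s: {b,d,i,r,u}
  u: {d,i,r,s}

N(u) = ["d", "i", "r", "s"]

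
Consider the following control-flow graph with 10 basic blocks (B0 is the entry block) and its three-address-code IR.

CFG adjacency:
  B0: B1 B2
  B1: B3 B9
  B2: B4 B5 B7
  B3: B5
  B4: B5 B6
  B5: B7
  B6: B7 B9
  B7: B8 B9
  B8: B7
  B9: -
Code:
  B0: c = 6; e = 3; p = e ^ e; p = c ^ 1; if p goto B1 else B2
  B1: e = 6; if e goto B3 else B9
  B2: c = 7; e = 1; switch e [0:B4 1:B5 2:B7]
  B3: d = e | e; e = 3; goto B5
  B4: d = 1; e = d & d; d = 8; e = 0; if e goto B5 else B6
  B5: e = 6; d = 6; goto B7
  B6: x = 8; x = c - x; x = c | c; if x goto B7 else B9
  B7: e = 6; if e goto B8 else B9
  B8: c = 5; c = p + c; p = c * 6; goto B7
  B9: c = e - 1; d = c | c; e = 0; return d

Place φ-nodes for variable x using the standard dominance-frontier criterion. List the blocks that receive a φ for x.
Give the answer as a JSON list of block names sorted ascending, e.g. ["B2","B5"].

idom tree: B1←B0 B2←B0 B3←B1 B4←B2 B5←B0 B6←B4 B7←B0 B8←B7 B9←B0
Dom∩ at merges:
  B5: preds {B2,B3,B4}: {B0,B2} ∩ {B0,B1,B3} ∩ {B0,B2,B4} = {B0}; idom=B0
  B7: preds {B2,B5,B6,B8}: {B0,B2} ∩ {B0,B5} ∩ {B0,B2,B4,B6} ∩ {B0,B7,B8} = {B0}; idom=B0
  B9: preds {B1,B6,B7}: {B0,B1} ∩ {B0,B2,B4,B6} ∩ {B0,B7} = {B0}; idom=B0

DF derivation:
  join B5 pred B2: B2 stop@B0
  join B5 pred B3: B3→B1 stop@B0
  join B5 pred B4: B4→B2 stop@B0
  join B7 pred B2: B2 stop@B0
  join B7 pred B5: B5 stop@B0
  join B7 pred B6: B6→B4→B2 stop@B0
  join B7 pred B8: B8→B7 stop@B0
  join B9 pred B1: B1 stop@B0
  join B9 pred B6: B6→B4→B2 stop@B0
  join B9 pred B7: B7 stop@B0
  B0: DF=∅
  B1: DF={B5,B9}
  B2: DF={B5,B7,B9}
  B3: DF={B5}
  B4: DF={B5,B7,B9}
  B5: DF={B7}
  B6: DF={B7,B9}
  B7: DF={B7,B9}
  B8: DF={B7}
  B9: DF=∅

φ for x: defs {B6}
  DF⁺ = {B7,B9}

Answer: ["B7", "B9"]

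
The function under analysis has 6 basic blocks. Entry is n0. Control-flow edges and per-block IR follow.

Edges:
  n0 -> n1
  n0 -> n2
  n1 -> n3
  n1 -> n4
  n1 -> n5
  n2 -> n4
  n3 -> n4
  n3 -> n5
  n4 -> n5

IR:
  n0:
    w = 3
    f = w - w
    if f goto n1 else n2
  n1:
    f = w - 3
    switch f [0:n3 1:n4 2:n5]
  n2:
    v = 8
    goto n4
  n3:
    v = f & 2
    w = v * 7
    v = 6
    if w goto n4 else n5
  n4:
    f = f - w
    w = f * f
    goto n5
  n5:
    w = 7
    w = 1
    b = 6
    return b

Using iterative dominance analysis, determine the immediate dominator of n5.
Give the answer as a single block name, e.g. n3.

Answer: n0

Working:
idom tree: n1←n0 n2←n0 n3←n1 n4←n0 n5←n0
Dom at joins:
  n4: preds {n1,n2,n3}: {n0,n1} ∩ {n0,n2} ∩ {n0,n1,n3} = {n0}; idom=n0
  n5: preds {n1,n3,n4}: {n0,n1} ∩ {n0,n1,n3} ∩ {n0,n4} = {n0}; idom=n0

idom(n5) = n0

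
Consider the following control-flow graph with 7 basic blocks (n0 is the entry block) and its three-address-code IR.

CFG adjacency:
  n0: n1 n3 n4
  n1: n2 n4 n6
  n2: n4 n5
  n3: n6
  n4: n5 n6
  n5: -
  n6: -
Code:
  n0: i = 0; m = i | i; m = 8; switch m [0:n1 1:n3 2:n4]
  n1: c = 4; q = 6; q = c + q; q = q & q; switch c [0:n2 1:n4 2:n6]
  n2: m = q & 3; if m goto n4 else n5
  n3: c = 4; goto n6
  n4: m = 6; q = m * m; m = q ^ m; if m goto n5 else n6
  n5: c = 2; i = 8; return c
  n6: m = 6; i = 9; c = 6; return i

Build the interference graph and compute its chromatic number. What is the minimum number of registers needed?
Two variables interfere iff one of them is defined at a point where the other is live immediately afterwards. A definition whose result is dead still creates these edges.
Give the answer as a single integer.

Answer: 2

Derivation:
Per-block:
  n0: {i,m} / ∅
  n1: {c,q} / ∅
  n2: {m} / {q}
  n3: {c} / ∅
  n4: {m,q} / ∅
  n5: {c,i} / ∅
  n6: {c,i,m} / ∅

Liveness:
  live n0: ∅→∅
  live n1: ∅→{q}
  live n2: {q}→∅
  live n3: ∅→∅
  live n4: ∅→∅
  live n5: ∅→∅
  live n6: ∅→∅

Conflict graph:
  c: {i,q}
  i: {c}
  m: {q}
  q: {c,m}

Registers:
  lower bound: {c,i} mutually conflict ⇒ χ ≥ 2
  assign c→c0 i→c1 m→c0 q→c1 — no edge inside a register ⇒ χ ≤ 2
  χ = 2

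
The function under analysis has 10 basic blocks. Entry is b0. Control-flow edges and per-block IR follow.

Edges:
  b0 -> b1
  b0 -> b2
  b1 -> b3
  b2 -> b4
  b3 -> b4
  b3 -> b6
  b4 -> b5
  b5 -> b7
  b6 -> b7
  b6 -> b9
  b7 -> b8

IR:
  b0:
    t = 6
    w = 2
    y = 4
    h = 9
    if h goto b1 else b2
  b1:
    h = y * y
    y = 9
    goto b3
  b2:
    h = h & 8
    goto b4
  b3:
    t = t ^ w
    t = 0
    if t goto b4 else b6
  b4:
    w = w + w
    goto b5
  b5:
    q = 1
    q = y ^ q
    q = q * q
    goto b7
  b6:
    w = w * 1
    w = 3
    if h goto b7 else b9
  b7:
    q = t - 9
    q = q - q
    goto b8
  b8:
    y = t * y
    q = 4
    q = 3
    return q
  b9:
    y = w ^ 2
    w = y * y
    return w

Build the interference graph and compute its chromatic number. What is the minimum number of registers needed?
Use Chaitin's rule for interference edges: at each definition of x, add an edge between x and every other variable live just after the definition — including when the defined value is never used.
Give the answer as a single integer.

def/use:
  b0: def={h,t,w,y} ue=∅
  b1: def={h,y} ue={y}
  b2: def={h} ue={h}
  b3: def={t} ue={t,w}
  b4: def={w} ue={w}
  b5: def={q} ue={y}
  b6: def={w} ue={h,w}
  b7: def={q} ue={t}
  b8: def={q,y} ue={t,y}
  b9: def={w,y} ue={w}

Live sets:
  live b0: ∅→{h,t,w,y}
  live b1: {t,w,y}→{h,t,w,y}
  live b2: {h,t,w,y}→{t,w,y}
  live b3: {h,t,w,y}→{h,t,w,y}
  live b4: {t,w,y}→{t,y}
  live b5: {t,y}→{t,y}
  live b6: {h,t,w,y}→{t,w,y}
  live b7: {t,y}→{t,y}
  live b8: {t,y}→∅
  live b9: {w}→∅

Interfere edges:
  h↔{t,w,y}
  q↔{t,y}
  t↔{h,q,w,y}
  w↔{h,t,y}
  y↔{h,q,t,w}

Registers:
  lower bound: {h,t,w,y} mutually conflict ⇒ χ ≥ 4
  assign h→r2 q→r2 t→r0 w→r3 y→r1 — no edge inside a register ⇒ χ ≤ 4
  χ = 4

Answer: 4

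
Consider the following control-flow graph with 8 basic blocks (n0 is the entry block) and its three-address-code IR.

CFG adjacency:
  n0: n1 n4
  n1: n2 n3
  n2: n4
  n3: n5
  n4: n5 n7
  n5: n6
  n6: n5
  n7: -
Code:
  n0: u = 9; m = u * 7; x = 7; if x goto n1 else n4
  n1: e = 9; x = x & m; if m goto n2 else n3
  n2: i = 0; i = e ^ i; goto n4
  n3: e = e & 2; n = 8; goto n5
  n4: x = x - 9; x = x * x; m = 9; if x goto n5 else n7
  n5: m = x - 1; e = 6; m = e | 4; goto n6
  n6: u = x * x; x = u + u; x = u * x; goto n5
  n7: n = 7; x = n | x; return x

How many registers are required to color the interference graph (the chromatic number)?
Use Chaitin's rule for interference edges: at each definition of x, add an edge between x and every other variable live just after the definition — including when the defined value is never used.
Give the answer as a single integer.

Answer: 3

Analysis:
Per-block:
  n0: {m,u,x} / ∅
  n1: {e,x} / {m,x}
  n2: {i} / {e}
  n3: {e,n} / {e}
  n4: {m,x} / {x}
  n5: {e,m} / {x}
  n6: {u,x} / {x}
  n7: {n,x} / {x}

Backward fixpoint:
  n0: in=∅ out={m,x}
  n1: in={m,x} out={e,x}
  n2: in={e,x} out={x}
  n3: in={e,x} out={x}
  n4: in={x} out={x}
  n5: in={x} out={x}
  n6: in={x} out={x}
  n7: in={x} out=∅

Interfere edges:
  e↔{i,m,x}
  i↔{e,x}
  m↔{e,x}
  n↔{x}
  u↔{x}
  x↔{e,i,m,n,u}

Colouring:
  lower bound: {e,i,x} mutually conflict ⇒ χ ≥ 3
  3-colouring: R0={x}  R1={e,n,u}  R2={i,m}
  χ = 3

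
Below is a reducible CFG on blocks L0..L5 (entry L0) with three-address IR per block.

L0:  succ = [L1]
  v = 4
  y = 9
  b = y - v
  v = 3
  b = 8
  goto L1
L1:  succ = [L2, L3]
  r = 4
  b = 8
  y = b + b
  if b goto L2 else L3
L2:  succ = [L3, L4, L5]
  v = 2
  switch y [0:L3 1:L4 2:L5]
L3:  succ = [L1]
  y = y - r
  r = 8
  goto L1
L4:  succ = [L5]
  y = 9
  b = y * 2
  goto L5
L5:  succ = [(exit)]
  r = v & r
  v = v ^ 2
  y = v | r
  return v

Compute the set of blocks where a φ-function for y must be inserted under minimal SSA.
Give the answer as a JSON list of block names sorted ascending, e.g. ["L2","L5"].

Answer: ["L1", "L5"]

Analysis:
idom tree: L1←L0 L2←L1 L3←L1 L4←L2 L5←L2
Join-block Dom:
  L1: preds {L0,L3}: {L0} ∩ {L0,L1,L3} = {L0}; idom=L0
  L3: preds {L1,L2}: {L0,L1} ∩ {L0,L1,L2} = {L0,L1}; idom=L1
  L5: preds {L2,L4}: {L0,L1,L2} ∩ {L0,L1,L2,L4} = {L0,L1,L2}; idom=L2

DF walk-up:
  L1←L0: walk · to L0
  L1←L3: walk L3→L1 to L0
  L3←L1: walk · to L1
  L3←L2: walk L2 to L1
  L5←L2: walk · to L2
  L5←L4: walk L4 to L2
  L0 → ∅
  L1 → {L1}
  L2 → {L3}
  L3 → {L1}
  L4 → {L5}
  L5 → ∅

φ for y: defs {L0,L1,L3,L4,L5}
  DF⁺ = {L1,L5}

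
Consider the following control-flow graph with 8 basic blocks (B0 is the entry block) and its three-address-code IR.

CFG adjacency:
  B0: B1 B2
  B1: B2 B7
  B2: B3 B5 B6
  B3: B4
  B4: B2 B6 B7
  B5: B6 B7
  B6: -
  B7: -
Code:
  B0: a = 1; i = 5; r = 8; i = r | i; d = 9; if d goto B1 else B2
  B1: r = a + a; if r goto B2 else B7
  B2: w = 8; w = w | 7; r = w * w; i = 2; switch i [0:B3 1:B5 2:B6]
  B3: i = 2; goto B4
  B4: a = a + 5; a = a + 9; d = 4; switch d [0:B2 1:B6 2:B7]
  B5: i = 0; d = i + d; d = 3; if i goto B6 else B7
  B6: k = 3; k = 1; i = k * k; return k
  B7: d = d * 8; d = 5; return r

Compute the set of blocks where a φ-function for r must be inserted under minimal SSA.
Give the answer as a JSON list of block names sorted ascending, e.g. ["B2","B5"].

idom tree: B1←B0 B2←B0 B3←B2 B4←B3 B5←B2 B6←B2 B7←B0
Dom∩ at merges:
  B2: preds {B0,B1,B4}: {B0} ∩ {B0,B1} ∩ {B0,B2,B3,B4} = {B0}; idom=B0
  B6: preds {B2,B4,B5}: {B0,B2} ∩ {B0,B2,B3,B4} ∩ {B0,B2,B5} = {B0,B2}; idom=B2
  B7: preds {B1,B4,B5}: {B0,B1} ∩ {B0,B2,B3,B4} ∩ {B0,B2,B5} = {B0}; idom=B0

DF derivation:
  B2←B0: walk · to B0
  B2←B1: walk B1 to B0
  B2←B4: walk B4→B3→B2 to B0
  B6←B2: walk · to B2
  B6←B4: walk B4→B3 to B2
  B6←B5: walk B5 to B2
  B7←B1: walk B1 to B0
  B7←B4: walk B4→B3→B2 to B0
  B7←B5: walk B5→B2 to B0
  DF(B0)=∅
  DF(B1)={B2,B7}
  DF(B2)={B2,B7}
  DF(B3)={B2,B6,B7}
  DF(B4)={B2,B6,B7}
  DF(B5)={B6,B7}
  DF(B6)=∅
  DF(B7)=∅

φ for r: defs {B0,B1,B2}
  DF⁺ = {B2,B7}

Answer: ["B2", "B7"]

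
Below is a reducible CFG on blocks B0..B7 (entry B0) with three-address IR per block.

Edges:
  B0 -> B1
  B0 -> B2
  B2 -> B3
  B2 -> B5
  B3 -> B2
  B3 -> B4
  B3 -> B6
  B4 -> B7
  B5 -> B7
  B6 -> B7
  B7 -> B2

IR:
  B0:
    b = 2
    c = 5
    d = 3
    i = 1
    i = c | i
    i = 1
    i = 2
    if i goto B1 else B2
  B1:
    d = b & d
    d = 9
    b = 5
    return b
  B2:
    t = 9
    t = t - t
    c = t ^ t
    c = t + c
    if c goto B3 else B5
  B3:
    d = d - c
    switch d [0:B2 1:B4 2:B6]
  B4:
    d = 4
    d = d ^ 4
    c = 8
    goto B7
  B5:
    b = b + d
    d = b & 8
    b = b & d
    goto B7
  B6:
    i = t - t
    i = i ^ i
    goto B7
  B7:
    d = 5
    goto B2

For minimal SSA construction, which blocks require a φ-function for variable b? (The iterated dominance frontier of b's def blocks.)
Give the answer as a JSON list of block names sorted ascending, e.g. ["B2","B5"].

idom tree: B1←B0 B2←B0 B3←B2 B4←B3 B5←B2 B6←B3 B7←B2
Dom∩ at merges:
  B2: preds {B0,B3,B7}: {B0} ∩ {B0,B2,B3} ∩ {B0,B2,B7} = {B0}; idom=B0
  B7: preds {B4,B5,B6}: {B0,B2,B3,B4} ∩ {B0,B2,B5} ∩ {B0,B2,B3,B6} = {B0,B2}; idom=B2

DF derivation:
  B2←B0: walk · to B0
  B2←B3: walk B3→B2 to B0
  B2←B7: walk B7→B2 to B0
  B7←B4: walk B4→B3 to B2
  B7←B5: walk B5 to B2
  B7←B6: walk B6→B3 to B2
  DF(B0)=∅
  DF(B1)=∅
  DF(B2)={B2}
  DF(B3)={B2,B7}
  DF(B4)={B7}
  DF(B5)={B7}
  DF(B6)={B7}
  DF(B7)={B2}

φ for b: defs {B0,B1,B5}
  DF⁺ = {B2,B7}

Answer: ["B2", "B7"]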